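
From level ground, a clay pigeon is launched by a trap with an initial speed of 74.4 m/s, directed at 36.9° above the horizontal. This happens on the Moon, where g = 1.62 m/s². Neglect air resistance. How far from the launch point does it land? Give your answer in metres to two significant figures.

3300 m

Components: vₓ = 74.40 cos 36.9° = 59.50 m/s, v_y0 = 74.40 sin 36.9° = 44.67 m/s.
Flight time T = 2 v_y0 / g = 55.15 s.
Range: R = vₓ T = 59.50 × 55.15 = 3281 m.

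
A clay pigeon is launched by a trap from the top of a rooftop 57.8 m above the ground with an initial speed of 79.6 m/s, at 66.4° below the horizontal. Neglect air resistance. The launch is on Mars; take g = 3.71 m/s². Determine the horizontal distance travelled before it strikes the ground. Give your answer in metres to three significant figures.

24.8 m

Resolve: vₓ = 79.60 cos 66.4° = 31.87 m/s and v_y0 = −72.94 m/s (downward).
With up positive and y = 0 at the ground: y(t) = 57.8 + (−72.94) t − 1.855 t². Setting y = 0 and taking the positive root: t = [−72.94 + √(72.94² + 2·3.71·57.8)] / 3.71 = (−72.94 + 75.83) / 3.71 = 0.7770 s.
Horizontal distance: R = vₓ t = 31.87 × 0.7770 = 24.76 m.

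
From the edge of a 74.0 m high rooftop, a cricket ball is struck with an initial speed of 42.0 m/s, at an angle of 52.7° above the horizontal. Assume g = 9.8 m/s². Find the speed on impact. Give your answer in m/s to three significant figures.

56.7 m/s

Horizontal component vₓ = 42.00 cos 52.7° = 25.45 m/s; vertical v_y0 = 42.00 sin 52.7° = 33.41 m/s.
The projectile lands when y = 74.0 + (33.41) t − ½·9.80·t² = 0. Positive root: t = (33.41 + √(33.41² + 2·9.80·74.0)) / 9.80 = (33.41 + 50.66) / 9.80 = 8.579 s.
Vertical velocity at impact: v_y = v_y0 − g t = 33.41 − 9.80 × 8.579 = −50.66 m/s.
Speed: |v| = √(vₓ² + v_y²) = √(25.45² + 50.66²) = 56.70 m/s.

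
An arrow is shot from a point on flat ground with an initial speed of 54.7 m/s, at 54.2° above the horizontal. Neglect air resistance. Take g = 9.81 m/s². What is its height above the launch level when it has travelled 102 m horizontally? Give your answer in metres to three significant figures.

vₓ = 54.70 cos 54.2° = 32.00 m/s; v_y0 = 54.70 sin 54.2° = 44.37 m/s.
At x = 102 m, t = x/vₓ = 102/32.00 = 3.188 s.
Height: y = v_y0 t − ½ g t² = 44.37 × 3.188 − 4.905 × 3.188² = 141.4 − 49.84 = 91.58 m.

91.6 m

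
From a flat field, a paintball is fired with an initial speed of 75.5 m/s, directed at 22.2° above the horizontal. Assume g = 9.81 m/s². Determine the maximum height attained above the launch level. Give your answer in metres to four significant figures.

vₓ = 75.50 cos 22.2° = 69.90 m/s; v_y0 = 75.50 sin 22.2° = 28.53 m/s.
At the apex v_y = 0, so H = v_y0²/(2g) = 28.53²/19.62 = 41.48 m.

41.48 m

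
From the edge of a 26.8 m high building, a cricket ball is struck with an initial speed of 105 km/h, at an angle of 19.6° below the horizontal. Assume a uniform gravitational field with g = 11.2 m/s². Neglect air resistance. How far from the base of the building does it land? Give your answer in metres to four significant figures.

40.72 m

Convert: 105 km/h = 105/3.6 = 29.17 m/s.
vₓ = 29.17 cos 19.6° = 27.48 m/s; v_y0 = −9.784 m/s (downward).
With up positive and y = 0 at the ground: y(t) = 26.8 + (−9.784) t − 5.600 t². Setting y = 0 and taking the positive root: t = [−9.784 + √(9.784² + 2·11.2·26.8)] / 11.2 = (−9.784 + 26.38) / 11.2 = 1.482 s.
Horizontal distance: R = vₓ t = 27.48 × 1.482 = 40.72 m.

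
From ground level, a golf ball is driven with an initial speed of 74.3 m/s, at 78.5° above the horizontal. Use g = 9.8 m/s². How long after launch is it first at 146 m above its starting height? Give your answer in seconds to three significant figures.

2.39 s

Resolve: vₓ = 74.30 cos 78.5° = 14.81 m/s and v_y0 = 74.30 sin 78.5° = 72.81 m/s.
Height y(t) = 72.81 t − 4.900 t² = 146 gives 4.900 t² − 72.81 t + 146 = 0.
t = [72.81 ± √(72.81² − 2·9.80·146)] / 9.80 = (72.81 ± 49.39) / 9.80, so t = 2.390 s or t = 12.47 s.
The first (ascending) time is 2.390 s.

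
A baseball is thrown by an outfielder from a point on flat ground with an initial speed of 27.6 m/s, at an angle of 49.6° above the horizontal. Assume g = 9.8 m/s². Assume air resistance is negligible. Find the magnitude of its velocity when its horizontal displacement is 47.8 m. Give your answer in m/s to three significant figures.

Components: vₓ = 27.60 cos 49.6° = 17.89 m/s, v_y0 = 27.60 sin 49.6° = 21.02 m/s.
At x = 47.8 m, t = x/vₓ = 47.8/17.89 = 2.672 s.
Vertical velocity there: v_y = v_y0 − g t = 21.02 − 9.80 × 2.672 = −5.169 m/s.
Speed: √(vₓ² + v_y²) = √(17.89² + 5.169²) = 18.62 m/s.

18.6 m/s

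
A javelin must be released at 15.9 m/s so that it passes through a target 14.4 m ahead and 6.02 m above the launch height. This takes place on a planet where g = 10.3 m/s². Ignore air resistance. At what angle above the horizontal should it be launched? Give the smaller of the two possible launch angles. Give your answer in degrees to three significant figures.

45.3°

Trajectory: y = x tanθ − g x² (1 + tan²θ)/(2v₀²). With x = 14.4, y = 6.02, v₀ = 15.9, g = 10.3:
4.224 tan²θ − 14.4 tanθ + (10.24) = 0.
tanθ = [14.4 ± √(14.4² − 4 × 4.224 × (10.24))] / (2 × 4.224) = (14.4 ± 5.854) / 8.448, giving tanθ = 1.012 or 2.397.
θ = 45.33° or 67.36°; the smaller is 45.33°.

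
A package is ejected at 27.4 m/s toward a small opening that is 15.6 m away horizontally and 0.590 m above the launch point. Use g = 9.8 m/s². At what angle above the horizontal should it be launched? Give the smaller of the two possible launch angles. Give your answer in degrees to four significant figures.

8.064°

Trajectory: y = x tanθ − g x² (1 + tan²θ)/(2v₀²). With x = 15.6, y = 0.590, v₀ = 27.4, g = 9.80:
1.588 tan²θ − 15.6 tanθ + (2.178) = 0.
tanθ = [15.6 ± √(15.6² − 4 × 1.588 × (2.178))] / (2 × 1.588) = (15.6 ± 15.15) / 3.177, giving tanθ = 0.1417 or 9.680.
θ = 8.064° or 84.10°; the smaller is 8.064°.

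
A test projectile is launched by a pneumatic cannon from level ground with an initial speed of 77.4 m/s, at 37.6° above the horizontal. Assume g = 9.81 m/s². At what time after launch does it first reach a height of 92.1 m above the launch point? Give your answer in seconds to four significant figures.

Components: vₓ = 77.40 cos 37.6° = 61.32 m/s, v_y0 = 77.40 sin 37.6° = 47.23 m/s.
Height y(t) = 47.23 t − 4.905 t² = 92.1 gives 4.905 t² − 47.23 t + 92.1 = 0.
Quadratic formula: t = (47.23 ± √423.22) / 9.81 = (47.23 ± 20.57) / 9.81 → t = 2.717 s or 6.911 s.
The first (ascending) time is 2.717 s.

2.717 s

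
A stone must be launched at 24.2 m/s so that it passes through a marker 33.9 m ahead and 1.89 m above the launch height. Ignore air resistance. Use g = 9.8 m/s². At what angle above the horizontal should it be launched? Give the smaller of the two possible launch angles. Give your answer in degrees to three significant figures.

Trajectory: y = x tanθ − g x² (1 + tan²θ)/(2v₀²). With x = 33.9, y = 1.89, v₀ = 24.2, g = 9.80:
9.615 tan²θ − 33.9 tanθ + (11.51) = 0.
tanθ = [33.9 ± √(33.9² − 4 × 9.615 × (11.51))] / (2 × 9.615) = (33.9 ± 26.58) / 19.23, giving tanθ = 0.3804 or 3.145.
θ = 20.83° or 72.36°; the smaller is 20.83°.

20.8°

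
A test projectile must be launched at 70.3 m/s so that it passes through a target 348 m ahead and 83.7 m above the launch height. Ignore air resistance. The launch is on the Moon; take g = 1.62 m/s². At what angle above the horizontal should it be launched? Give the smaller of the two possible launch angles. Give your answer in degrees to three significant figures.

Trajectory: y = x tanθ − g x² (1 + tan²θ)/(2v₀²). With x = 348, y = 83.7, v₀ = 70.3, g = 1.62:
19.85 tan²θ − 348 tanθ + (103.5) = 0.
tanθ = [348 ± √(348² − 4 × 19.85 × (103.5))] / (2 × 19.85) = (348 ± 336.0) / 39.70, giving tanθ = 0.3028 or 17.23.
θ = 16.85° or 86.68°; the smaller is 16.85°.

16.8°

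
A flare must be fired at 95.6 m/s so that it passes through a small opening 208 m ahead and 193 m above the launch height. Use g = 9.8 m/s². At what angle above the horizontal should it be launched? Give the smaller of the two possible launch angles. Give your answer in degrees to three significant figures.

Trajectory: y = x tanθ − g x² (1 + tan²θ)/(2v₀²). With x = 208, y = 193, v₀ = 95.6, g = 9.80:
23.20 tan²θ − 208 tanθ + (216.2) = 0.
tanθ = [208 ± √(208² − 4 × 23.20 × (216.2))] / (2 × 23.20) = (208 ± 152.3) / 46.39, giving tanθ = 1.200 or 7.767.
θ = 50.19° or 82.66°; the smaller is 50.19°.

50.2°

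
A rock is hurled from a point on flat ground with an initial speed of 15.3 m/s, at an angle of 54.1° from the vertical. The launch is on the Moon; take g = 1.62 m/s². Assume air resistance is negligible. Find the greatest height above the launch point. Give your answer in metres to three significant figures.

Resolve: vₓ = 15.30 sin 54.1° = 12.39 m/s and v_y0 = 15.30 cos 54.1° = 8.971 m/s.
Peak height H = v_y0² / (2g) = 80.488 / 3.240 = 24.84 m.

24.8 m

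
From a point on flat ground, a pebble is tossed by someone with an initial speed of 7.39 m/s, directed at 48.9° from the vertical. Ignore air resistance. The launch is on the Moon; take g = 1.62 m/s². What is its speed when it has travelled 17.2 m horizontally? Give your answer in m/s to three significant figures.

5.57 m/s

Resolve: vₓ = 7.390 sin 48.9° = 5.569 m/s and v_y0 = 7.390 cos 48.9° = 4.858 m/s.
Time to reach x = 17.2 m: t = x/vₓ = 17.2/5.569 = 3.089 s.
Vertical velocity there: v_y = v_y0 − g t = 4.858 − 1.62 × 3.089 = −0.1456 m/s.
Speed: √(vₓ² + v_y²) = √(5.569² + 0.1456²) = 5.571 m/s.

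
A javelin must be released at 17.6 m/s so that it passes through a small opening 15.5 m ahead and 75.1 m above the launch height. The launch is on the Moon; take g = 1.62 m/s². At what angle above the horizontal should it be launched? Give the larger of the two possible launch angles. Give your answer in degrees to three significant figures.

Trajectory: y = x tanθ − g x² (1 + tan²θ)/(2v₀²). With x = 15.5, y = 75.1, v₀ = 17.6, g = 1.62:
0.6282 tan²θ − 15.5 tanθ + (75.73) = 0.
tanθ = [15.5 ± √(15.5² − 4 × 0.6282 × (75.73))] / (2 × 0.6282) = (15.5 ± 7.067) / 1.256, giving tanθ = 6.711 or 17.96.
θ = 81.53° or 86.81°; the larger is 86.81°.

86.8°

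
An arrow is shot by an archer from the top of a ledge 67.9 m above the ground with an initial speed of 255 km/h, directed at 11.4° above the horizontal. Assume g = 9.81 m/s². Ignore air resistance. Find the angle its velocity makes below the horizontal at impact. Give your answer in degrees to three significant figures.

29.4°

Convert: 255 km/h = 255/3.6 = 70.83 m/s.
Horizontal component vₓ = 70.83 cos 11.4° = 69.44 m/s; vertical v_y0 = 70.83 sin 11.4° = 14.00 m/s.
The projectile lands when y = 67.9 + (14.00) t − ½·9.81·t² = 0. Positive root: t = (14.00 + √(14.00² + 2·9.81·67.9)) / 9.81 = (14.00 + 39.09) / 9.81 = 5.412 s.
At impact: v_y = v_y0 − g t = −39.09 m/s; vₓ = 69.44 m/s.
Angle below horizontal: arctan(|v_y|/vₓ) = arctan(39.09/69.44) = 29.38°.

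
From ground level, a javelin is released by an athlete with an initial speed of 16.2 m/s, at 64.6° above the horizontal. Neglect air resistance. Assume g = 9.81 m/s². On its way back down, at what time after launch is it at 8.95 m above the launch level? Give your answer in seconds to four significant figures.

Horizontal component vₓ = 16.20 cos 64.6° = 6.949 m/s; vertical v_y0 = 16.20 sin 64.6° = 14.63 m/s.
Set y = v_y0 t − ½ g t² = 8.95: 4.905 t² − 14.63 t + 8.95 = 0.
t = [14.63 ± √(14.63² − 2·9.81·8.95)] / 9.81 = (14.63 ± 6.209) / 9.81, so t = 0.8588 s or t = 2.125 s.
The descending-branch root is 2.125 s.

2.125 s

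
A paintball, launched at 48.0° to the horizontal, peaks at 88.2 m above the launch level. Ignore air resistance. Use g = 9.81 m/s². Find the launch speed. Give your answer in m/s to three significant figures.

At the peak v_y = 0, so v_y0 = √(2gH) = √(2 × 9.81 × 88.2) = 41.60 m/s.
v_y0 = v₀ sin θ ⇒ v₀ = 41.60 / sin 48.0° = 55.98 m/s.

56.0 m/s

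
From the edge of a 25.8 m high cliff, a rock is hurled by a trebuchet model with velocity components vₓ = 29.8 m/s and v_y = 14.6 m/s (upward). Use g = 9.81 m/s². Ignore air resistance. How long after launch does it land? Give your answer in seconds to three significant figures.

With up positive and y = 0 at the ground: y(t) = 25.8 + (14.60) t − 4.905 t². Setting y = 0 and taking the positive root: t = [14.60 + √(14.60² + 2·9.81·25.8)] / 9.81 = (14.60 + 26.82) / 9.81 = 4.222 s.

4.22 s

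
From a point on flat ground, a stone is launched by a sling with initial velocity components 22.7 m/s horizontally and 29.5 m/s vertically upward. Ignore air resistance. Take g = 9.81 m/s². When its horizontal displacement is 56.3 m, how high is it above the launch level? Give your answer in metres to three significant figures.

At x = 56.3 m, t = x/vₓ = 56.3/22.70 = 2.480 s.
Height: y = v_y0 t − ½ g t² = 29.50 × 2.480 − 4.905 × 2.480² = 73.17 − 30.17 = 42.99 m.

43.0 m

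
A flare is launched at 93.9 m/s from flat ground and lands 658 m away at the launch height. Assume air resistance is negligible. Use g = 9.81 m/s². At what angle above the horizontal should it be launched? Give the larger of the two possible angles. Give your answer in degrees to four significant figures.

66.47°

Level-ground range R = v₀² sin(2θ)/g ⇒ sin(2θ) = gR/v₀² = 9.81 × 658 / 93.9² = 0.7321.
2θ = 47.06° or 180° − 47.06° = 132.9°, so θ = 23.53° or 66.47°.
The larger angle is 66.47°.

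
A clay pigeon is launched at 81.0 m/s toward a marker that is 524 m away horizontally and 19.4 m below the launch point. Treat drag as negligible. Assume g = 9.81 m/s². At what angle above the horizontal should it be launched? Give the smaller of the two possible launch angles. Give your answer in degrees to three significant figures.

Trajectory: y = x tanθ − g x² (1 + tan²θ)/(2v₀²). With x = 524, y = −19.4, v₀ = 81.0, g = 9.81:
205.3 tan²θ − 524 tanθ + (185.9) = 0.
tanθ = [524 ± √(524² − 4 × 205.3 × (185.9))] / (2 × 205.3) = (524 ± 349.2) / 410.5, giving tanθ = 0.4257 or 2.127.
θ = 23.06° or 64.82°; the smaller is 23.06°.

23.1°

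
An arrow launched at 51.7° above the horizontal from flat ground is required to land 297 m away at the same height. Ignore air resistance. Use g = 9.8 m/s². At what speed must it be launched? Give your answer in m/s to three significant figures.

54.7 m/s

On level ground R = v₀² sin 2θ / g ⇒ v₀ = √(gR / sin 2θ).
v₀ = √(9.80 × 297 / sin 103.4°) = √(2911 / 0.9728) = √2992.1 = 54.70 m/s.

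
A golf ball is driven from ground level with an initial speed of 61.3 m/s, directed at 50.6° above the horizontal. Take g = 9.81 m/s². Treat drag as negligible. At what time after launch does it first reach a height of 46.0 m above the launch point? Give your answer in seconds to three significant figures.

vₓ = 61.30 cos 50.6° = 38.91 m/s; v_y0 = 61.30 sin 50.6° = 47.37 m/s.
Height y(t) = 47.37 t − 4.905 t² = 46.0 gives 4.905 t² − 47.37 t + 46.0 = 0.
t = [47.37 ± √(47.37² − 2·9.81·46.0)] / 9.81 = (47.37 ± 36.62) / 9.81, so t = 1.095 s or t = 8.562 s.
The first (ascending) time is 1.095 s.

1.10 s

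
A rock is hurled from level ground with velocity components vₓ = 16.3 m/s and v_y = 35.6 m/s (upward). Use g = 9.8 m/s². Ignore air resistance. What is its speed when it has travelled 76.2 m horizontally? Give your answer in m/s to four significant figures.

Time to reach x = 76.2 m: t = x/vₓ = 76.2/16.30 = 4.675 s.
Vertical velocity there: v_y = v_y0 − g t = 35.60 − 9.80 × 4.675 = −10.21 m/s.
Speed: √(vₓ² + v_y²) = √(16.30² + 10.21²) = 19.24 m/s.

19.24 m/s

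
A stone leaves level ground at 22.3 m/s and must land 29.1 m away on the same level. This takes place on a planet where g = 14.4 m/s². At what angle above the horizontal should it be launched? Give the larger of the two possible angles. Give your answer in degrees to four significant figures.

61.29°

R = v₀² sin 2θ / g gives sin 2θ = gR/v₀² = 14.4·29.1/22.3² = 0.8426.
2θ = 57.42° or 180° − 57.42° = 122.6°, so θ = 28.71° or 61.29°.
The larger angle is 61.29°.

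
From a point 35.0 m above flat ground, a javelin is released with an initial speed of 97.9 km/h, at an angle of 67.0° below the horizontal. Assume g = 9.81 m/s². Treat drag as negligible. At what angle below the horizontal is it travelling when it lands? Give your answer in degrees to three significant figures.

73.7°

Convert: 97.9 km/h = 97.9/3.6 = 27.19 m/s.
Horizontal component vₓ = 27.19 cos 67.0° = 10.63 m/s; vertical v_y0 = −25.03 m/s (downward).
Vertical motion (up positive, ground at y = 0): 4.905 t² − (−25.03) t − 35.0 = 0, so t = (−25.03 + √(25.03² + 2·9.81·35.0)) / 9.81 = (−25.03 + 36.24) / 9.81 = 1.142 s.
At impact: v_y = v_y0 − g t = −36.24 m/s; vₓ = 10.63 m/s.
Angle below horizontal: arctan(|v_y|/vₓ) = arctan(36.24/10.63) = 73.66°.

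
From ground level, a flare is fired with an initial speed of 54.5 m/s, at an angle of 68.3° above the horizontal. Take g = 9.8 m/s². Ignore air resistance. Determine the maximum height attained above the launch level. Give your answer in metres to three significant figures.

131 m

vₓ = 54.50 cos 68.3° = 20.15 m/s; v_y0 = 54.50 sin 68.3° = 50.64 m/s.
At the apex v_y = 0, so H = v_y0²/(2g) = 50.64²/19.60 = 130.8 m.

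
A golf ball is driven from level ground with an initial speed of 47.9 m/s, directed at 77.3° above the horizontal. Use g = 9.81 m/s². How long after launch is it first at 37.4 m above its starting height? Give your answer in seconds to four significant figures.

vₓ = 47.90 cos 77.3° = 10.53 m/s; v_y0 = 47.90 sin 77.3° = 46.73 m/s.
Height y(t) = 46.73 t − 4.905 t² = 37.4 gives 4.905 t² − 46.73 t + 37.4 = 0.
Quadratic formula: t = (46.73 ± √1449.7) / 9.81 = (46.73 ± 38.08) / 9.81 → t = 0.8820 s or 8.645 s.
The first (ascending) time is 0.8820 s.

0.8820 s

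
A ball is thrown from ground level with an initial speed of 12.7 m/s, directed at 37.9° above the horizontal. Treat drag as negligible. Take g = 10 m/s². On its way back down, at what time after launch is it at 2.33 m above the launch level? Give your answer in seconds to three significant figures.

Components: vₓ = 12.70 cos 37.9° = 10.02 m/s, v_y0 = 12.70 sin 37.9° = 7.801 m/s.
Set y = v_y0 t − ½ g t² = 2.33: 5.000 t² − 7.801 t + 2.33 = 0.
t = [7.801 ± √(7.801² − 2·10.0·2.33)] / 10.0 = (7.801 ± 3.777) / 10.0, so t = 0.4025 s or t = 1.158 s.
The descending-branch root is 1.158 s.

1.16 s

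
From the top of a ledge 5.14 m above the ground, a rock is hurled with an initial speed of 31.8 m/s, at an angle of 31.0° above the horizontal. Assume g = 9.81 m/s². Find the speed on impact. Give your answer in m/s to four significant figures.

Resolve: vₓ = 31.80 cos 31.0° = 27.26 m/s and v_y0 = 31.80 sin 31.0° = 16.38 m/s.
The projectile lands when y = 5.14 + (16.38) t − ½·9.81·t² = 0. Positive root: t = (16.38 + √(16.38² + 2·9.81·5.14)) / 9.81 = (16.38 + 19.21) / 9.81 = 3.628 s.
Vertical velocity at impact: v_y = v_y0 − g t = 16.38 − 9.81 × 3.628 = −19.21 m/s.
Speed: |v| = √(vₓ² + v_y²) = √(27.26² + 19.21²) = 33.35 m/s.

33.35 m/s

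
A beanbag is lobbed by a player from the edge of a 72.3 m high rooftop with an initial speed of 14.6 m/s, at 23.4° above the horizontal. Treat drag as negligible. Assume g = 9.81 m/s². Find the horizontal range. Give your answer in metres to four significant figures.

59.97 m

Components: vₓ = 14.60 cos 23.4° = 13.40 m/s, v_y0 = 14.60 sin 23.4° = 5.798 m/s.
The projectile lands when y = 72.3 + (5.798) t − ½·9.81·t² = 0. Positive root: t = (5.798 + √(5.798² + 2·9.81·72.3)) / 9.81 = (5.798 + 38.11) / 9.81 = 4.476 s.
Horizontal distance: R = vₓ t = 13.40 × 4.476 = 59.97 m.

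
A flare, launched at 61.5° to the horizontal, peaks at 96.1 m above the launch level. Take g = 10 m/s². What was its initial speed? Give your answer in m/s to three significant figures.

49.9 m/s

At the peak v_y = 0, so v_y0 = √(2gH) = √(2 × 10.0 × 96.1) = 43.84 m/s.
v_y0 = v₀ sin θ ⇒ v₀ = 43.84 / sin 61.5° = 49.89 m/s.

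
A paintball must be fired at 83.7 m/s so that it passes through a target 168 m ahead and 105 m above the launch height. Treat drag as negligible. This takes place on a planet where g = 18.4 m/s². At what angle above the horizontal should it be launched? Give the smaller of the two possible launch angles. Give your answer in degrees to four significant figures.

48.36°

Trajectory: y = x tanθ − g x² (1 + tan²θ)/(2v₀²). With x = 168, y = 105, v₀ = 83.7, g = 18.4:
37.06 tan²θ − 168 tanθ + (142.1) = 0.
tanθ = [168 ± √(168² − 4 × 37.06 × (142.1))] / (2 × 37.06) = (168 ± 84.63) / 74.13, giving tanθ = 1.125 or 3.408.
θ = 48.36° or 73.65°; the smaller is 48.36°.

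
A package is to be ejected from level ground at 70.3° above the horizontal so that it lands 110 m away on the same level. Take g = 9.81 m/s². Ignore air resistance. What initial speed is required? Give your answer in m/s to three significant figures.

41.2 m/s

From R = (v₀² / g) sin 2θ: v₀ = √(gR / sin 2θ).
v₀ = √(9.81 × 110 / sin 140.6°) = √(1079 / 0.6347) = √1700.1 = 41.23 m/s.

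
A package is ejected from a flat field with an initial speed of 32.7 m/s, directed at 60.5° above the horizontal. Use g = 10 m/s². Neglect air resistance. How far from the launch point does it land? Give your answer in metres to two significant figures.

92 m

vₓ = 32.70 cos 60.5° = 16.10 m/s; v_y0 = 32.70 sin 60.5° = 28.46 m/s.
Time aloft: T = 2 v_y0 / g = 2 × 28.46 / 10.0 = 5.692 s.
Range: R = vₓ T = 16.10 × 5.692 = 91.66 m.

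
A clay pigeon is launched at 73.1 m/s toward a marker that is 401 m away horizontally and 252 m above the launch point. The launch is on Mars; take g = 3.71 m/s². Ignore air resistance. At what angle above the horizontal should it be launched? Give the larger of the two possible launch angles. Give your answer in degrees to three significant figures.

81.0°

Trajectory: y = x tanθ − g x² (1 + tan²θ)/(2v₀²). With x = 401, y = 252, v₀ = 73.1, g = 3.71:
55.82 tan²θ − 401 tanθ + (307.8) = 0.
tanθ = [401 ± √(401² − 4 × 55.82 × (307.8))] / (2 × 55.82) = (401 ± 303.4) / 111.6, giving tanθ = 0.8740 or 6.310.
θ = 41.15° or 80.99°; the larger is 80.99°.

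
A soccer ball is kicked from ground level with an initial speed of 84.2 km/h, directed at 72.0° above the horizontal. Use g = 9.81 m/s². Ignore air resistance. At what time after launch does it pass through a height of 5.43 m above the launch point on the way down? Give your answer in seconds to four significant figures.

4.276 s

Convert: 84.2 km/h = 84.2/3.6 = 23.39 m/s.
Horizontal component vₓ = 23.39 cos 72.0° = 7.228 m/s; vertical v_y0 = 23.39 sin 72.0° = 22.24 m/s.
Height y(t) = 22.24 t − 4.905 t² = 5.43 gives 4.905 t² − 22.24 t + 5.43 = 0.
t = [22.24 ± √(22.24² − 2·9.81·5.43)] / 9.81 = (22.24 ± 19.70) / 9.81, so t = 0.2589 s or t = 4.276 s.
The descending-branch root is 4.276 s.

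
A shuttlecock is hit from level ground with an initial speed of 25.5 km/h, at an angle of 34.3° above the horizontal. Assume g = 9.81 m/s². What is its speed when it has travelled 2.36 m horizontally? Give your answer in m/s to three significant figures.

5.85 m/s

Convert: 25.5 km/h = 25.5/3.6 = 7.083 m/s.
Components: vₓ = 7.083 cos 34.3° = 5.852 m/s, v_y0 = 7.083 sin 34.3° = 3.992 m/s.
x = vₓ t ⇒ t = 2.36/5.852 = 0.4033 s.
Vertical velocity there: v_y = v_y0 − g t = 3.992 − 9.81 × 0.4033 = 0.03514 m/s.
Speed: √(vₓ² + v_y²) = √(5.852² + 0.03514²) = 5.852 m/s.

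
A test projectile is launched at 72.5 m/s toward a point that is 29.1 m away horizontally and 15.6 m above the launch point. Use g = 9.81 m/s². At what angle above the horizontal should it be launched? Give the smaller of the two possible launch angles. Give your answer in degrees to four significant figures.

Trajectory: y = x tanθ − g x² (1 + tan²θ)/(2v₀²). With x = 29.1, y = 15.6, v₀ = 72.5, g = 9.81:
0.7902 tan²θ − 29.1 tanθ + (16.39) = 0.
tanθ = [29.1 ± √(29.1² − 4 × 0.7902 × (16.39))] / (2 × 0.7902) = (29.1 ± 28.20) / 1.580, giving tanθ = 0.5721 or 36.25.
θ = 29.78° or 88.42°; the smaller is 29.78°.

29.78°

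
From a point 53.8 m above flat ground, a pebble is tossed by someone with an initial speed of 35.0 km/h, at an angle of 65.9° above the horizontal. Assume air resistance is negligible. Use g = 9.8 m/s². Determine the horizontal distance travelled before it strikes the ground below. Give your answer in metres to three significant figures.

Convert: 35.0 km/h = 35.0/3.6 = 9.722 m/s.
Components: vₓ = 9.722 cos 65.9° = 3.970 m/s, v_y0 = 9.722 sin 65.9° = 8.875 m/s.
Vertical motion (up positive, ground at y = 0): 4.900 t² − (8.875) t − 53.8 = 0, so t = (8.875 + √(8.875² + 2·9.80·53.8)) / 9.80 = (8.875 + 33.66) / 9.80 = 4.341 s.
Horizontal distance: R = vₓ t = 3.970 × 4.341 = 17.23 m.

17.2 m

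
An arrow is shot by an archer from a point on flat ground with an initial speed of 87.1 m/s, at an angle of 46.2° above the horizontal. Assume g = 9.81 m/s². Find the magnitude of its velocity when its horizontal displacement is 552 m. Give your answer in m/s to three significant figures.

66.0 m/s

Components: vₓ = 87.10 cos 46.2° = 60.29 m/s, v_y0 = 87.10 sin 46.2° = 62.87 m/s.
Time to reach x = 552 m: t = x/vₓ = 552/60.29 = 9.156 s.
Vertical velocity there: v_y = v_y0 − g t = 62.87 − 9.81 × 9.156 = −26.96 m/s.
Speed: √(vₓ² + v_y²) = √(60.29² + 26.96²) = 66.04 m/s.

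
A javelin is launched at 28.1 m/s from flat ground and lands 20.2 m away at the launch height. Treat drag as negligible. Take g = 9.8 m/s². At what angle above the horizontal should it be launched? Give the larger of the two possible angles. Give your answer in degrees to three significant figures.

82.7°

Level-ground range R = v₀² sin(2θ)/g ⇒ sin(2θ) = gR/v₀² = 9.80 × 20.2 / 28.1² = 0.2507.
2θ = 14.52° or 180° − 14.52° = 165.5°, so θ = 7.260° or 82.74°.
The larger angle is 82.74°.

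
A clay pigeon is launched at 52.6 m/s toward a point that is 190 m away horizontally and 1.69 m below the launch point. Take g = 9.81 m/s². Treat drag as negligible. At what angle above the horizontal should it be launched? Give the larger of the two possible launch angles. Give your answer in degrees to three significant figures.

Trajectory: y = x tanθ − g x² (1 + tan²θ)/(2v₀²). With x = 190, y = −1.69, v₀ = 52.6, g = 9.81:
64.00 tan²θ − 190 tanθ + (62.31) = 0.
tanθ = [190 ± √(190² − 4 × 64.00 × (62.31))] / (2 × 64.00) = (190 ± 141.9) / 128.0, giving tanθ = 0.3754 or 2.593.
θ = 20.58° or 68.91°; the larger is 68.91°.

68.9°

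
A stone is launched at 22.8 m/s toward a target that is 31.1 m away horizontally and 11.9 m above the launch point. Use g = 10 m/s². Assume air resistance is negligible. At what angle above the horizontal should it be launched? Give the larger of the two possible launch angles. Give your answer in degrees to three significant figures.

67.3°

Trajectory: y = x tanθ − g x² (1 + tan²θ)/(2v₀²). With x = 31.1, y = 11.9, v₀ = 22.8, g = 10.0:
9.303 tan²θ − 31.1 tanθ + (21.20) = 0.
tanθ = [31.1 ± √(31.1² − 4 × 9.303 × (21.20))] / (2 × 9.303) = (31.1 ± 13.35) / 18.61, giving tanθ = 0.9540 or 2.389.
θ = 43.65° or 67.29°; the larger is 67.29°.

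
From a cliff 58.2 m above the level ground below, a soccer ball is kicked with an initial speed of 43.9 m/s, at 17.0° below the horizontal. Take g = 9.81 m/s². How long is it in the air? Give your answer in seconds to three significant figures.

2.38 s

Components: vₓ = 43.90 cos 17.0° = 41.98 m/s, v_y0 = −12.84 m/s (downward).
Vertical motion (up positive, ground at y = 0): 4.905 t² − (−12.84) t − 58.2 = 0, so t = (−12.84 + √(12.84² + 2·9.81·58.2)) / 9.81 = (−12.84 + 36.15) / 9.81 = 2.376 s.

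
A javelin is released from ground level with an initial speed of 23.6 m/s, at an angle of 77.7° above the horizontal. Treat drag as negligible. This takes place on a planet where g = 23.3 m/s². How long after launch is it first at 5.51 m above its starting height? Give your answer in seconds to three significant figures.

0.278 s

Resolve: vₓ = 23.60 cos 77.7° = 5.028 m/s and v_y0 = 23.60 sin 77.7° = 23.06 m/s.
Set y = v_y0 t − ½ g t² = 5.51: 11.65 t² − 23.06 t + 5.51 = 0.
t = [23.06 ± √(23.06² − 2·23.3·5.51)] / 23.3 = (23.06 ± 16.58) / 23.3, so t = 0.2780 s or t = 1.701 s.
The first (ascending) time is 0.2780 s.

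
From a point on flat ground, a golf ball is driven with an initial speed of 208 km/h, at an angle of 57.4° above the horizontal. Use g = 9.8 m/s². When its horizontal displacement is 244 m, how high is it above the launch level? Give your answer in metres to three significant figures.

80.5 m

Convert: 208 km/h = 208/3.6 = 57.78 m/s.
Resolve: vₓ = 57.78 cos 57.4° = 31.13 m/s and v_y0 = 57.78 sin 57.4° = 48.68 m/s.
Time to reach x = 244 m: t = x/vₓ = 244/31.13 = 7.838 s.
Height: y = v_y0 t − ½ g t² = 48.68 × 7.838 − 4.900 × 7.838² = 381.5 − 301.1 = 80.48 m.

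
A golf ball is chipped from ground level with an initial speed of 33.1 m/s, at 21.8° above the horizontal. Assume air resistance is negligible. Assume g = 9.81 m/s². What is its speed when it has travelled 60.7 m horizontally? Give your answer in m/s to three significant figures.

31.5 m/s

Resolve: vₓ = 33.10 cos 21.8° = 30.73 m/s and v_y0 = 33.10 sin 21.8° = 12.29 m/s.
Time to reach x = 60.7 m: t = x/vₓ = 60.7/30.73 = 1.975 s.
Vertical velocity there: v_y = v_y0 − g t = 12.29 − 9.81 × 1.975 = −7.083 m/s.
Speed: √(vₓ² + v_y²) = √(30.73² + 7.083²) = 31.54 m/s.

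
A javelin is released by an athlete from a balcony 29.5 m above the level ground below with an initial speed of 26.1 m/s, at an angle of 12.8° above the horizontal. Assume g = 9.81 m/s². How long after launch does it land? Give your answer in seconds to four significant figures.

vₓ = 26.10 cos 12.8° = 25.45 m/s; v_y0 = 26.10 sin 12.8° = 5.782 m/s.
Vertical motion (up positive, ground at y = 0): 4.905 t² − (5.782) t − 29.5 = 0, so t = (5.782 + √(5.782² + 2·9.81·29.5)) / 9.81 = (5.782 + 24.74) / 9.81 = 3.112 s.

3.112 s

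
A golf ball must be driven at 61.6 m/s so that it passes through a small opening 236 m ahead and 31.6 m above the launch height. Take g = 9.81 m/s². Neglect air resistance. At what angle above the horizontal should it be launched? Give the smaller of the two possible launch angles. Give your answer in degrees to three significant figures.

27.6°

Trajectory: y = x tanθ − g x² (1 + tan²θ)/(2v₀²). With x = 236, y = 31.6, v₀ = 61.6, g = 9.81:
71.99 tan²θ − 236 tanθ + (103.6) = 0.
tanθ = [236 ± √(236² − 4 × 71.99 × (103.6))] / (2 × 71.99) = (236 ± 160.8) / 144.0, giving tanθ = 0.5221 or 2.756.
θ = 27.57° or 70.06°; the smaller is 27.57°.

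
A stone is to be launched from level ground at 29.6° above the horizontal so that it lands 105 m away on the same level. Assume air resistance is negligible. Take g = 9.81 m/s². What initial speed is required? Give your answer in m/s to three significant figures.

34.6 m/s

Level-ground range: R = v₀² sin(2θ)/g, so v₀ = √(gR / sin 2θ).
v₀ = √(9.81 × 105 / sin 59.20°) = √(1030 / 0.8590) = √1199.2 = 34.63 m/s.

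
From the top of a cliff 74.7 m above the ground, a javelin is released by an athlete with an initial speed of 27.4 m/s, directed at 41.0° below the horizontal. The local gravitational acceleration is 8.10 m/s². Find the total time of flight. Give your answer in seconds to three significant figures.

Components: vₓ = 27.40 cos 41.0° = 20.68 m/s, v_y0 = −17.98 m/s (downward).
With up positive and y = 0 at the ground: y(t) = 74.7 + (−17.98) t − 4.050 t². Setting y = 0 and taking the positive root: t = [−17.98 + √(17.98² + 2·8.10·74.7)] / 8.10 = (−17.98 + 39.16) / 8.10 = 2.615 s.

2.61 s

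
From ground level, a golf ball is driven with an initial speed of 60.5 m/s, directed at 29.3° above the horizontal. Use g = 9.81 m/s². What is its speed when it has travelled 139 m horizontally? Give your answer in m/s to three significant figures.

52.9 m/s

Components: vₓ = 60.50 cos 29.3° = 52.76 m/s, v_y0 = 60.50 sin 29.3° = 29.61 m/s.
Time to reach x = 139 m: t = x/vₓ = 139/52.76 = 2.635 s.
Vertical velocity there: v_y = v_y0 − g t = 29.61 − 9.81 × 2.635 = 3.763 m/s.
Speed: √(vₓ² + v_y²) = √(52.76² + 3.763²) = 52.89 m/s.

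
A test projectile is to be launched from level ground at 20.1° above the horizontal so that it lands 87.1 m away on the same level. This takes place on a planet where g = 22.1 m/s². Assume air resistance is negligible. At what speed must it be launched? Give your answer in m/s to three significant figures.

On level ground R = v₀² sin 2θ / g ⇒ v₀ = √(gR / sin 2θ).
v₀ = √(22.1 × 87.1 / sin 40.20°) = √(1925 / 0.6455) = √2982.2 = 54.61 m/s.

54.6 m/s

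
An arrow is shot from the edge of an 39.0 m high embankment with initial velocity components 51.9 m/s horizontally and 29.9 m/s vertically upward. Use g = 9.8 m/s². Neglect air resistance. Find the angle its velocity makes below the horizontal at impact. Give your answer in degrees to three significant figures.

Vertical motion (up positive, ground at y = 0): 4.900 t² − (29.90) t − 39.0 = 0, so t = (29.90 + √(29.90² + 2·9.80·39.0)) / 9.80 = (29.90 + 40.72) / 9.80 = 7.206 s.
At impact: v_y = v_y0 − g t = −40.72 m/s; vₓ = 51.90 m/s.
Angle below horizontal: arctan(|v_y|/vₓ) = arctan(40.72/51.90) = 38.12°.

38.1°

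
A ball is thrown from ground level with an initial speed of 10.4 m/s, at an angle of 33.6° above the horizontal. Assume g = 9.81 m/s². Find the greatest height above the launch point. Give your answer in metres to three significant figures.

Components: vₓ = 10.40 cos 33.6° = 8.662 m/s, v_y0 = 10.40 sin 33.6° = 5.755 m/s.
Peak height H = v_y0² / (2g) = 33.123 / 19.62 = 1.688 m.

1.69 m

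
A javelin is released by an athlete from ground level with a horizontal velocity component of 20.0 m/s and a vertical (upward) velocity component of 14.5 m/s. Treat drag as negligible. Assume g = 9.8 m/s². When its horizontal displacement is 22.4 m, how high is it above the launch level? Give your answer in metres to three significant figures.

10.1 m

Time to reach x = 22.4 m: t = x/vₓ = 22.4/20.00 = 1.120 s.
Height: y = v_y0 t − ½ g t² = 14.50 × 1.120 − 4.900 × 1.120² = 16.24 − 6.147 = 10.09 m.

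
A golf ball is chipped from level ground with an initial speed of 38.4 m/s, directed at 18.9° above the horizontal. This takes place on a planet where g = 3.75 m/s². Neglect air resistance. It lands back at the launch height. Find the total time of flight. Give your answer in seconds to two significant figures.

vₓ = 38.40 cos 18.9° = 36.33 m/s; v_y0 = 38.40 sin 18.9° = 12.44 m/s.
Time of flight on level ground: T = 2 v_y0 / g = 2 × 12.44 / 3.75 = 6.634 s.

6.6 s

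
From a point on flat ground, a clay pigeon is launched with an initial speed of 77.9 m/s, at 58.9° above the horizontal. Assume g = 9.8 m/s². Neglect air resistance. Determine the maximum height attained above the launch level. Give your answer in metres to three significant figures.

Horizontal component vₓ = 77.90 cos 58.9° = 40.24 m/s; vertical v_y0 = 77.90 sin 58.9° = 66.70 m/s.
Maximum height: H = v_y0² / (2g) = 66.70² / (2 × 9.80) = 227.0 m.

227 m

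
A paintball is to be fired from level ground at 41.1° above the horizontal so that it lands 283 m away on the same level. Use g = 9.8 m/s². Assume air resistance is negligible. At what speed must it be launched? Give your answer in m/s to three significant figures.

On level ground R = v₀² sin 2θ / g ⇒ v₀ = √(gR / sin 2θ).
v₀ = √(9.80 × 283 / sin 82.20°) = √(2773 / 0.9907) = √2799.3 = 52.91 m/s.

52.9 m/s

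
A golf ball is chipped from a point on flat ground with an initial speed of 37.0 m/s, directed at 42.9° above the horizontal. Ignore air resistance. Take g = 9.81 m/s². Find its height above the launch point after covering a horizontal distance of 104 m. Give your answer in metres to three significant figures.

24.4 m

Resolve: vₓ = 37.00 cos 42.9° = 27.10 m/s and v_y0 = 37.00 sin 42.9° = 25.19 m/s.
At x = 104 m, t = x/vₓ = 104/27.10 = 3.837 s.
Height: y = v_y0 t − ½ g t² = 25.19 × 3.837 − 4.905 × 3.837² = 96.64 − 72.22 = 24.43 m.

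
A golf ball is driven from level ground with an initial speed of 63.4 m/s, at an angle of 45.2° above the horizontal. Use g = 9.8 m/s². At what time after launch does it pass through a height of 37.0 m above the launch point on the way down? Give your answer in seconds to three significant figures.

Horizontal component vₓ = 63.40 cos 45.2° = 44.67 m/s; vertical v_y0 = 63.40 sin 45.2° = 44.99 m/s.
Height y(t) = 44.99 t − 4.900 t² = 37.0 gives 4.900 t² − 44.99 t + 37.0 = 0.
t = [44.99 ± √(44.99² − 2·9.80·37.0)] / 9.80 = (44.99 ± 36.04) / 9.80, so t = 0.9133 s or t = 8.268 s.
The descending-branch root is 8.268 s.

8.27 s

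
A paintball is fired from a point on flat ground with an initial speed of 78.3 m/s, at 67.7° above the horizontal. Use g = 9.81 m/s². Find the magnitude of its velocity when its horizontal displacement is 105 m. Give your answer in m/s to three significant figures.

48.1 m/s

Components: vₓ = 78.30 cos 67.7° = 29.71 m/s, v_y0 = 78.30 sin 67.7° = 72.44 m/s.
x = vₓ t ⇒ t = 105/29.71 = 3.534 s.
Vertical velocity there: v_y = v_y0 − g t = 72.44 − 9.81 × 3.534 = 37.78 m/s.
Speed: √(vₓ² + v_y²) = √(29.71² + 37.78²) = 48.06 m/s.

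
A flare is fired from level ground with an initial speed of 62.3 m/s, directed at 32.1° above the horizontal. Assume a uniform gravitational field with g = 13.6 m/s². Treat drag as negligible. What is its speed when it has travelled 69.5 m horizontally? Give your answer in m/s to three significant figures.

54.9 m/s

vₓ = 62.30 cos 32.1° = 52.78 m/s; v_y0 = 62.30 sin 32.1° = 33.11 m/s.
Time to reach x = 69.5 m: t = x/vₓ = 69.5/52.78 = 1.317 s.
Vertical velocity there: v_y = v_y0 − g t = 33.11 − 13.6 × 1.317 = 15.20 m/s.
Speed: √(vₓ² + v_y²) = √(52.78² + 15.20²) = 54.92 m/s.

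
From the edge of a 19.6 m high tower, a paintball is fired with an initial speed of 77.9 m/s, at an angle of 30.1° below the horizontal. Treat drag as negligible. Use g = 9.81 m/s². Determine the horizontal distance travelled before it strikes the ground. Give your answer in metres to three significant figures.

31.9 m

Resolve: vₓ = 77.90 cos 30.1° = 67.40 m/s and v_y0 = −39.07 m/s (downward).
Vertical motion (up positive, ground at y = 0): 4.905 t² − (−39.07) t − 19.6 = 0, so t = (−39.07 + √(39.07² + 2·9.81·19.6)) / 9.81 = (−39.07 + 43.71) / 9.81 = 0.4735 s.
Horizontal distance: R = vₓ t = 67.40 × 0.4735 = 31.91 m.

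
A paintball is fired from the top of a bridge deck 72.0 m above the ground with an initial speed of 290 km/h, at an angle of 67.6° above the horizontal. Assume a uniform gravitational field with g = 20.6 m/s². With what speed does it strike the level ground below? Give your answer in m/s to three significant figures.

Convert: 290 km/h = 290/3.6 = 80.56 m/s.
Components: vₓ = 80.56 cos 67.6° = 30.70 m/s, v_y0 = 80.56 sin 67.6° = 74.48 m/s.
Vertical motion (up positive, ground at y = 0): 10.30 t² − (74.48) t − 72.0 = 0, so t = (74.48 + √(74.48² + 2·20.6·72.0)) / 20.6 = (74.48 + 92.27) / 20.6 = 8.094 s.
Vertical velocity at impact: v_y = v_y0 − g t = 74.48 − 20.6 × 8.094 = −92.27 m/s.
Speed: |v| = √(vₓ² + v_y²) = √(30.70² + 92.27²) = 97.24 m/s.

97.2 m/s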